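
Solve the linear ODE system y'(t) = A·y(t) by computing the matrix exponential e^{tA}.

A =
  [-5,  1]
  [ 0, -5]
e^{tA} =
  [exp(-5*t), t*exp(-5*t)]
  [0, exp(-5*t)]

Strategy: write A = P · J · P⁻¹ where J is a Jordan canonical form, so e^{tA} = P · e^{tJ} · P⁻¹, and e^{tJ} can be computed block-by-block.

A has Jordan form
J =
  [-5,  1]
  [ 0, -5]
(up to reordering of blocks).

Per-block formulas:
  For a 2×2 Jordan block J_2(-5): exp(t · J_2(-5)) = e^(-5t)·(I + t·N), where N is the 2×2 nilpotent shift.

After assembling e^{tJ} and conjugating by P, we get:

e^{tA} =
  [exp(-5*t), t*exp(-5*t)]
  [0, exp(-5*t)]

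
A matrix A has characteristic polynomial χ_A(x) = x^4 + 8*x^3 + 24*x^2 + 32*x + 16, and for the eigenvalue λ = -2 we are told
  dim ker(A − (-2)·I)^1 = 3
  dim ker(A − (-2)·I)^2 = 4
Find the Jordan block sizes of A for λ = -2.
Block sizes for λ = -2: [2, 1, 1]

From the dimensions of kernels of powers, the number of Jordan blocks of size at least j is d_j − d_{j−1} where d_j = dim ker(N^j) (with d_0 = 0). Computing the differences gives [3, 1].
The number of blocks of size exactly k is (#blocks of size ≥ k) − (#blocks of size ≥ k + 1), so the partition is: 2 block(s) of size 1, 1 block(s) of size 2.
In nonincreasing order the block sizes are [2, 1, 1].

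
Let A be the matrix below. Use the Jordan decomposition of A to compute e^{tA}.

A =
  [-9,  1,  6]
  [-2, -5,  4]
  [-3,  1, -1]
e^{tA} =
  [-2*t^2*exp(-5*t) - 4*t*exp(-5*t) + exp(-5*t), t^2*exp(-5*t) + t*exp(-5*t), 2*t^2*exp(-5*t) + 6*t*exp(-5*t)]
  [-2*t^2*exp(-5*t) - 2*t*exp(-5*t), t^2*exp(-5*t) + exp(-5*t), 2*t^2*exp(-5*t) + 4*t*exp(-5*t)]
  [-t^2*exp(-5*t) - 3*t*exp(-5*t), t^2*exp(-5*t)/2 + t*exp(-5*t), t^2*exp(-5*t) + 4*t*exp(-5*t) + exp(-5*t)]

Strategy: write A = P · J · P⁻¹ where J is a Jordan canonical form, so e^{tA} = P · e^{tJ} · P⁻¹, and e^{tJ} can be computed block-by-block.

A has Jordan form
J =
  [-5,  1,  0]
  [ 0, -5,  1]
  [ 0,  0, -5]
(up to reordering of blocks).

Per-block formulas:
  For a 3×3 Jordan block J_3(-5): exp(t · J_3(-5)) = e^(-5t)·(I + t·N + (t^2/2)·N^2), where N is the 3×3 nilpotent shift.

After assembling e^{tJ} and conjugating by P, we get:

e^{tA} =
  [-2*t^2*exp(-5*t) - 4*t*exp(-5*t) + exp(-5*t), t^2*exp(-5*t) + t*exp(-5*t), 2*t^2*exp(-5*t) + 6*t*exp(-5*t)]
  [-2*t^2*exp(-5*t) - 2*t*exp(-5*t), t^2*exp(-5*t) + exp(-5*t), 2*t^2*exp(-5*t) + 4*t*exp(-5*t)]
  [-t^2*exp(-5*t) - 3*t*exp(-5*t), t^2*exp(-5*t)/2 + t*exp(-5*t), t^2*exp(-5*t) + 4*t*exp(-5*t) + exp(-5*t)]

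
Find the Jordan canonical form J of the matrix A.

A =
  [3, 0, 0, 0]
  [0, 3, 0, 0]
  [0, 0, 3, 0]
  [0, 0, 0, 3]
J_1(3) ⊕ J_1(3) ⊕ J_1(3) ⊕ J_1(3)

The characteristic polynomial is
  det(x·I − A) = x^4 - 12*x^3 + 54*x^2 - 108*x + 81 = (x - 3)^4

Eigenvalues and multiplicities (the geometric multiplicity of λ is n − rank(A − λI), which equals the number of Jordan blocks for λ):
  λ = 3: algebraic multiplicity = 4, geometric multiplicity = 4

Determining the block sizes for each eigenvalue:
  λ = 3: gm = am = 4, so every block has size 1 → block sizes [1, 1, 1, 1]

Assembling the blocks gives a Jordan form
J =
  [3, 0, 0, 0]
  [0, 3, 0, 0]
  [0, 0, 3, 0]
  [0, 0, 0, 3]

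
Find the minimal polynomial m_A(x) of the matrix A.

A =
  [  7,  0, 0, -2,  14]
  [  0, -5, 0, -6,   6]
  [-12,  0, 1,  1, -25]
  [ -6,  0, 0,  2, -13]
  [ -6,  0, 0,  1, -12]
x^3 + 3*x^2 - 9*x + 5

The characteristic polynomial is χ_A(x) = (x - 1)^3*(x + 5)^2, so the eigenvalues are known. The minimal polynomial is
  m_A(x) = Π_λ (x − λ)^{k_λ}
where k_λ is the size of the *largest* Jordan block for λ (equivalently, the smallest k with (A − λI)^k v = 0 for every generalised eigenvector v of λ).

  λ = -5: largest Jordan block has size 1, contributing (x + 5)
  λ = 1: largest Jordan block has size 2, contributing (x − 1)^2

So m_A(x) = (x - 1)^2*(x + 5) = x^3 + 3*x^2 - 9*x + 5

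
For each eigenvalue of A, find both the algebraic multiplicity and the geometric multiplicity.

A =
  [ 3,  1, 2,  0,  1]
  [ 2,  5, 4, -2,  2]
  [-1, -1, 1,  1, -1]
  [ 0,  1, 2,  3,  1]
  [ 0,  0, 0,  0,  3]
λ = 3: alg = 5, geom = 3

Step 1 — factor the characteristic polynomial to read off the algebraic multiplicities:
  χ_A(x) = (x - 3)^5

Step 2 — compute geometric multiplicities via the rank-nullity identity g(λ) = n − rank(A − λI):
  rank(A − (3)·I) = 2, so dim ker(A − (3)·I) = n − 2 = 3

Summary:
  λ = 3: algebraic multiplicity = 5, geometric multiplicity = 3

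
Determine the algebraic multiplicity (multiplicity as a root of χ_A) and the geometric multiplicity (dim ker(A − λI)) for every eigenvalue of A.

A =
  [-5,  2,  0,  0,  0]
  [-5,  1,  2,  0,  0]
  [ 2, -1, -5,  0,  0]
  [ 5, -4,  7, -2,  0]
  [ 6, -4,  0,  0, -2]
λ = -3: alg = 3, geom = 1; λ = -2: alg = 2, geom = 2

Step 1 — factor the characteristic polynomial to read off the algebraic multiplicities:
  χ_A(x) = (x + 2)^2*(x + 3)^3

Step 2 — compute geometric multiplicities via the rank-nullity identity g(λ) = n − rank(A − λI):
  rank(A − (-3)·I) = 4, so dim ker(A − (-3)·I) = n − 4 = 1
  rank(A − (-2)·I) = 3, so dim ker(A − (-2)·I) = n − 3 = 2

Summary:
  λ = -3: algebraic multiplicity = 3, geometric multiplicity = 1
  λ = -2: algebraic multiplicity = 2, geometric multiplicity = 2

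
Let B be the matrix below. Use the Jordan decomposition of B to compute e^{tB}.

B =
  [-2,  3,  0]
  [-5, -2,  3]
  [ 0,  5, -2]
e^{tB} =
  [-15*t^2*exp(-2*t)/2 + exp(-2*t), 3*t*exp(-2*t), 9*t^2*exp(-2*t)/2]
  [-5*t*exp(-2*t), exp(-2*t), 3*t*exp(-2*t)]
  [-25*t^2*exp(-2*t)/2, 5*t*exp(-2*t), 15*t^2*exp(-2*t)/2 + exp(-2*t)]

Strategy: write B = P · J · P⁻¹ where J is a Jordan canonical form, so e^{tB} = P · e^{tJ} · P⁻¹, and e^{tJ} can be computed block-by-block.

B has Jordan form
J =
  [-2,  1,  0]
  [ 0, -2,  1]
  [ 0,  0, -2]
(up to reordering of blocks).

Per-block formulas:
  For a 3×3 Jordan block J_3(-2): exp(t · J_3(-2)) = e^(-2t)·(I + t·N + (t^2/2)·N^2), where N is the 3×3 nilpotent shift.

After assembling e^{tJ} and conjugating by P, we get:

e^{tB} =
  [-15*t^2*exp(-2*t)/2 + exp(-2*t), 3*t*exp(-2*t), 9*t^2*exp(-2*t)/2]
  [-5*t*exp(-2*t), exp(-2*t), 3*t*exp(-2*t)]
  [-25*t^2*exp(-2*t)/2, 5*t*exp(-2*t), 15*t^2*exp(-2*t)/2 + exp(-2*t)]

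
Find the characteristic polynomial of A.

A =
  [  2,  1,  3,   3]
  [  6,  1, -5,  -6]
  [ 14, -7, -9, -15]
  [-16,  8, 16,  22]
x^4 - 16*x^3 + 96*x^2 - 256*x + 256

Expanding det(x·I − A) (e.g. by cofactor expansion or by noting that A is similar to its Jordan form J, which has the same characteristic polynomial as A) gives
  χ_A(x) = x^4 - 16*x^3 + 96*x^2 - 256*x + 256
which factors as (x - 4)^4. The eigenvalues (with algebraic multiplicities) are λ = 4 with multiplicity 4.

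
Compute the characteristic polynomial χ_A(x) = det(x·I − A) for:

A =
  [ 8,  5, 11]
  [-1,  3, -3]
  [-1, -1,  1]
x^3 - 12*x^2 + 48*x - 64

Expanding det(x·I − A) (e.g. by cofactor expansion or by noting that A is similar to its Jordan form J, which has the same characteristic polynomial as A) gives
  χ_A(x) = x^3 - 12*x^2 + 48*x - 64
which factors as (x - 4)^3. The eigenvalues (with algebraic multiplicities) are λ = 4 with multiplicity 3.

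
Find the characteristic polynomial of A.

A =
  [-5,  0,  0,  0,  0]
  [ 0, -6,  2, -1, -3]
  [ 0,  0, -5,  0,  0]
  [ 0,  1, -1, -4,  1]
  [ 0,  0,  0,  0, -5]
x^5 + 25*x^4 + 250*x^3 + 1250*x^2 + 3125*x + 3125

Expanding det(x·I − A) (e.g. by cofactor expansion or by noting that A is similar to its Jordan form J, which has the same characteristic polynomial as A) gives
  χ_A(x) = x^5 + 25*x^4 + 250*x^3 + 1250*x^2 + 3125*x + 3125
which factors as (x + 5)^5. The eigenvalues (with algebraic multiplicities) are λ = -5 with multiplicity 5.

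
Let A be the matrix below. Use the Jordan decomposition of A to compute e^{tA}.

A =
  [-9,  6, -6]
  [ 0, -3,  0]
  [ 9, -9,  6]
e^{tA} =
  [-2 + 3*exp(-3*t), 2 - 2*exp(-3*t), -2 + 2*exp(-3*t)]
  [0, exp(-3*t), 0]
  [3 - 3*exp(-3*t), -3 + 3*exp(-3*t), 3 - 2*exp(-3*t)]

Strategy: write A = P · J · P⁻¹ where J is a Jordan canonical form, so e^{tA} = P · e^{tJ} · P⁻¹, and e^{tJ} can be computed block-by-block.

A has Jordan form
J =
  [-3,  0, 0]
  [ 0, -3, 0]
  [ 0,  0, 0]
(up to reordering of blocks).

Per-block formulas:
  For a 1×1 block at λ = -3: exp(t · [-3]) = [e^(-3t)].
  For a 1×1 block at λ = 0: exp(t · [0]) = [e^(0t)].

After assembling e^{tJ} and conjugating by P, we get:

e^{tA} =
  [-2 + 3*exp(-3*t), 2 - 2*exp(-3*t), -2 + 2*exp(-3*t)]
  [0, exp(-3*t), 0]
  [3 - 3*exp(-3*t), -3 + 3*exp(-3*t), 3 - 2*exp(-3*t)]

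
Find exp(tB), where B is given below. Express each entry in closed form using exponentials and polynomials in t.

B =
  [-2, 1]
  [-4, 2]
e^{tB} =
  [1 - 2*t, t]
  [-4*t, 2*t + 1]

Strategy: write B = P · J · P⁻¹ where J is a Jordan canonical form, so e^{tB} = P · e^{tJ} · P⁻¹, and e^{tJ} can be computed block-by-block.

B has Jordan form
J =
  [0, 1]
  [0, 0]
(up to reordering of blocks).

Per-block formulas:
  For a 2×2 Jordan block J_2(0): exp(t · J_2(0)) = e^(0t)·(I + t·N), where N is the 2×2 nilpotent shift.

After assembling e^{tJ} and conjugating by P, we get:

e^{tB} =
  [1 - 2*t, t]
  [-4*t, 2*t + 1]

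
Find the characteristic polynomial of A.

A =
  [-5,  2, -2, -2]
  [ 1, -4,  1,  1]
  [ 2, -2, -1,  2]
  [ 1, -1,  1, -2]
x^4 + 12*x^3 + 54*x^2 + 108*x + 81

Expanding det(x·I − A) (e.g. by cofactor expansion or by noting that A is similar to its Jordan form J, which has the same characteristic polynomial as A) gives
  χ_A(x) = x^4 + 12*x^3 + 54*x^2 + 108*x + 81
which factors as (x + 3)^4. The eigenvalues (with algebraic multiplicities) are λ = -3 with multiplicity 4.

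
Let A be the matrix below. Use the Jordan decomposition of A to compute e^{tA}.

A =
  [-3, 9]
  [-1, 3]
e^{tA} =
  [1 - 3*t, 9*t]
  [-t, 3*t + 1]

Strategy: write A = P · J · P⁻¹ where J is a Jordan canonical form, so e^{tA} = P · e^{tJ} · P⁻¹, and e^{tJ} can be computed block-by-block.

A has Jordan form
J =
  [0, 1]
  [0, 0]
(up to reordering of blocks).

Per-block formulas:
  For a 2×2 Jordan block J_2(0): exp(t · J_2(0)) = e^(0t)·(I + t·N), where N is the 2×2 nilpotent shift.

After assembling e^{tJ} and conjugating by P, we get:

e^{tA} =
  [1 - 3*t, 9*t]
  [-t, 3*t + 1]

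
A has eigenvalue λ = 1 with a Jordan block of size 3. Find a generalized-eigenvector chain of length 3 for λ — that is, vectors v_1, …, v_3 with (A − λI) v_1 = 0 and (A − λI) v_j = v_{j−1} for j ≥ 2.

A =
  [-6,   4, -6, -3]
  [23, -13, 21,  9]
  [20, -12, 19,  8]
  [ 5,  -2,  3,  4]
A Jordan chain for λ = 1 of length 3:
v_1 = (6, -18, -16, -6)ᵀ
v_2 = (-7, 23, 20, 5)ᵀ
v_3 = (1, 0, 0, 0)ᵀ

Let N = A − (1)·I. We want v_3 with N^3 v_3 = 0 but N^2 v_3 ≠ 0; then v_{j-1} := N · v_j for j = 3, …, 2.

Pick v_3 = (1, 0, 0, 0)ᵀ.
Then v_2 = N · v_3 = (-7, 23, 20, 5)ᵀ.
Then v_1 = N · v_2 = (6, -18, -16, -6)ᵀ.

Sanity check: (A − (1)·I) v_1 = (0, 0, 0, 0)ᵀ = 0. ✓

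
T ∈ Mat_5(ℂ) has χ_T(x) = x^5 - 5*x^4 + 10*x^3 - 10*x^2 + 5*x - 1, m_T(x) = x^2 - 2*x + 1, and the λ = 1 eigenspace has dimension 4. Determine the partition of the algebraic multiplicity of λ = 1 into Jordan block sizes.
Block sizes for λ = 1: [2, 1, 1, 1]

Step 1 — from the characteristic polynomial, algebraic multiplicity of λ = 1 is 5. From dim ker(T − (1)·I) = 4, there are exactly 4 Jordan blocks for λ = 1.
Step 2 — from the minimal polynomial, the factor (x − 1)^2 tells us the largest block for λ = 1 has size 2.
Step 3 — with total size 5, 4 blocks, and largest block 2, the block sizes (in nonincreasing order) are [2, 1, 1, 1].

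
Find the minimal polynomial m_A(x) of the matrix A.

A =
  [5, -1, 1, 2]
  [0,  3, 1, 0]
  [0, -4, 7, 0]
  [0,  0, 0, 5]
x^3 - 15*x^2 + 75*x - 125

The characteristic polynomial is χ_A(x) = (x - 5)^4, so the eigenvalues are known. The minimal polynomial is
  m_A(x) = Π_λ (x − λ)^{k_λ}
where k_λ is the size of the *largest* Jordan block for λ (equivalently, the smallest k with (A − λI)^k v = 0 for every generalised eigenvector v of λ).

  λ = 5: largest Jordan block has size 3, contributing (x − 5)^3

So m_A(x) = (x - 5)^3 = x^3 - 15*x^2 + 75*x - 125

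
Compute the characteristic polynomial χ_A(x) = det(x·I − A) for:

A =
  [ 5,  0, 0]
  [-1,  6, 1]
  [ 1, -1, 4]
x^3 - 15*x^2 + 75*x - 125

Expanding det(x·I − A) (e.g. by cofactor expansion or by noting that A is similar to its Jordan form J, which has the same characteristic polynomial as A) gives
  χ_A(x) = x^3 - 15*x^2 + 75*x - 125
which factors as (x - 5)^3. The eigenvalues (with algebraic multiplicities) are λ = 5 with multiplicity 3.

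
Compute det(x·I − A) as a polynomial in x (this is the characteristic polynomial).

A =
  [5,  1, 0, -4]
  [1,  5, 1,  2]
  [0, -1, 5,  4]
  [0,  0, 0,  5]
x^4 - 20*x^3 + 150*x^2 - 500*x + 625

Expanding det(x·I − A) (e.g. by cofactor expansion or by noting that A is similar to its Jordan form J, which has the same characteristic polynomial as A) gives
  χ_A(x) = x^4 - 20*x^3 + 150*x^2 - 500*x + 625
which factors as (x - 5)^4. The eigenvalues (with algebraic multiplicities) are λ = 5 with multiplicity 4.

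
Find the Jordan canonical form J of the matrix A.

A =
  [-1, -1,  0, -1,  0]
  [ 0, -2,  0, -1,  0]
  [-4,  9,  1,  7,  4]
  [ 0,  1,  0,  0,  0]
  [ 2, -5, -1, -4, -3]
J_2(-1) ⊕ J_2(-1) ⊕ J_1(-1)

The characteristic polynomial is
  det(x·I − A) = x^5 + 5*x^4 + 10*x^3 + 10*x^2 + 5*x + 1 = (x + 1)^5

Eigenvalues and multiplicities (the geometric multiplicity of λ is n − rank(A − λI), which equals the number of Jordan blocks for λ):
  λ = -1: algebraic multiplicity = 5, geometric multiplicity = 3

Determining the block sizes for each eigenvalue:
  λ = -1: with am = 5 and gm = 3, the partition is not yet determined (e.g. several partitions of 5 into 3 parts exist). Let N = A − (-1)·I. Computing rank(N^1) = 2, rank(N^2) = 0; the number of blocks of size ≥ j is rank(N^{j−1}) − rank(N^j), giving [3, 2]. So we have 2 block(s) of size 2, 1 block(s) of size 1 → block sizes [2, 2, 1]

Assembling the blocks gives a Jordan form
J =
  [-1,  1,  0,  0,  0]
  [ 0, -1,  0,  0,  0]
  [ 0,  0, -1,  1,  0]
  [ 0,  0,  0, -1,  0]
  [ 0,  0,  0,  0, -1]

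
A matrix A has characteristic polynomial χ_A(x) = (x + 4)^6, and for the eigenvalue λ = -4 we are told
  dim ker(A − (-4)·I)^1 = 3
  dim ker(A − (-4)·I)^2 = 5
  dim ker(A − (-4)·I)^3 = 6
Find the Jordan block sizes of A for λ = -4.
Block sizes for λ = -4: [3, 2, 1]

From the dimensions of kernels of powers, the number of Jordan blocks of size at least j is d_j − d_{j−1} where d_j = dim ker(N^j) (with d_0 = 0). Computing the differences gives [3, 2, 1].
The number of blocks of size exactly k is (#blocks of size ≥ k) − (#blocks of size ≥ k + 1), so the partition is: 1 block(s) of size 1, 1 block(s) of size 2, 1 block(s) of size 3.
In nonincreasing order the block sizes are [3, 2, 1].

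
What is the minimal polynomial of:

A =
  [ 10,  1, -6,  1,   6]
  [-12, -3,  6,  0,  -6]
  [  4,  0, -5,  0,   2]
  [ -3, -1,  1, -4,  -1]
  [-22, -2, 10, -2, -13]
x^3 + 9*x^2 + 27*x + 27

The characteristic polynomial is χ_A(x) = (x + 3)^5, so the eigenvalues are known. The minimal polynomial is
  m_A(x) = Π_λ (x − λ)^{k_λ}
where k_λ is the size of the *largest* Jordan block for λ (equivalently, the smallest k with (A − λI)^k v = 0 for every generalised eigenvector v of λ).

  λ = -3: largest Jordan block has size 3, contributing (x + 3)^3

So m_A(x) = (x + 3)^3 = x^3 + 9*x^2 + 27*x + 27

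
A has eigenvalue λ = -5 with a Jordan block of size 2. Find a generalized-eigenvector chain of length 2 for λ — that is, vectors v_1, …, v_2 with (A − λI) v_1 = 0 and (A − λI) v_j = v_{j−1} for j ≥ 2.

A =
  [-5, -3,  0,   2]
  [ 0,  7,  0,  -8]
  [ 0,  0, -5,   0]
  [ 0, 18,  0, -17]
A Jordan chain for λ = -5 of length 2:
v_1 = (-3, 12, 0, 18)ᵀ
v_2 = (0, 1, 0, 0)ᵀ

Let N = A − (-5)·I. We want v_2 with N^2 v_2 = 0 but N^1 v_2 ≠ 0; then v_{j-1} := N · v_j for j = 2, …, 2.

Pick v_2 = (0, 1, 0, 0)ᵀ.
Then v_1 = N · v_2 = (-3, 12, 0, 18)ᵀ.

Sanity check: (A − (-5)·I) v_1 = (0, 0, 0, 0)ᵀ = 0. ✓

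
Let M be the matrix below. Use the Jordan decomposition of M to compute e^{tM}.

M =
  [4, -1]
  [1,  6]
e^{tM} =
  [-t*exp(5*t) + exp(5*t), -t*exp(5*t)]
  [t*exp(5*t), t*exp(5*t) + exp(5*t)]

Strategy: write M = P · J · P⁻¹ where J is a Jordan canonical form, so e^{tM} = P · e^{tJ} · P⁻¹, and e^{tJ} can be computed block-by-block.

M has Jordan form
J =
  [5, 1]
  [0, 5]
(up to reordering of blocks).

Per-block formulas:
  For a 2×2 Jordan block J_2(5): exp(t · J_2(5)) = e^(5t)·(I + t·N), where N is the 2×2 nilpotent shift.

After assembling e^{tJ} and conjugating by P, we get:

e^{tM} =
  [-t*exp(5*t) + exp(5*t), -t*exp(5*t)]
  [t*exp(5*t), t*exp(5*t) + exp(5*t)]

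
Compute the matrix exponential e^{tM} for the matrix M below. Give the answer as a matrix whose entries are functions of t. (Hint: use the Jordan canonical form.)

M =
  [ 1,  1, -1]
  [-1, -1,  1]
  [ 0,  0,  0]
e^{tM} =
  [t + 1, t, -t]
  [-t, 1 - t, t]
  [0, 0, 1]

Strategy: write M = P · J · P⁻¹ where J is a Jordan canonical form, so e^{tM} = P · e^{tJ} · P⁻¹, and e^{tJ} can be computed block-by-block.

M has Jordan form
J =
  [0, 1, 0]
  [0, 0, 0]
  [0, 0, 0]
(up to reordering of blocks).

Per-block formulas:
  For a 2×2 Jordan block J_2(0): exp(t · J_2(0)) = e^(0t)·(I + t·N), where N is the 2×2 nilpotent shift.
  For a 1×1 block at λ = 0: exp(t · [0]) = [e^(0t)].

After assembling e^{tJ} and conjugating by P, we get:

e^{tM} =
  [t + 1, t, -t]
  [-t, 1 - t, t]
  [0, 0, 1]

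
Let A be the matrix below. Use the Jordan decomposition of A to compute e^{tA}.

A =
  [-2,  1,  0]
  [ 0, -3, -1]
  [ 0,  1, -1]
e^{tA} =
  [exp(-2*t), -t^2*exp(-2*t)/2 + t*exp(-2*t), -t^2*exp(-2*t)/2]
  [0, -t*exp(-2*t) + exp(-2*t), -t*exp(-2*t)]
  [0, t*exp(-2*t), t*exp(-2*t) + exp(-2*t)]

Strategy: write A = P · J · P⁻¹ where J is a Jordan canonical form, so e^{tA} = P · e^{tJ} · P⁻¹, and e^{tJ} can be computed block-by-block.

A has Jordan form
J =
  [-2,  1,  0]
  [ 0, -2,  1]
  [ 0,  0, -2]
(up to reordering of blocks).

Per-block formulas:
  For a 3×3 Jordan block J_3(-2): exp(t · J_3(-2)) = e^(-2t)·(I + t·N + (t^2/2)·N^2), where N is the 3×3 nilpotent shift.

After assembling e^{tJ} and conjugating by P, we get:

e^{tA} =
  [exp(-2*t), -t^2*exp(-2*t)/2 + t*exp(-2*t), -t^2*exp(-2*t)/2]
  [0, -t*exp(-2*t) + exp(-2*t), -t*exp(-2*t)]
  [0, t*exp(-2*t), t*exp(-2*t) + exp(-2*t)]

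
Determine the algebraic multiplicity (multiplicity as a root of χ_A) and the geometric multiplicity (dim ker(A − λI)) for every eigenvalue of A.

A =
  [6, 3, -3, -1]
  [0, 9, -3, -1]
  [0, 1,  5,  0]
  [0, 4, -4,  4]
λ = 6: alg = 4, geom = 2

Step 1 — factor the characteristic polynomial to read off the algebraic multiplicities:
  χ_A(x) = (x - 6)^4

Step 2 — compute geometric multiplicities via the rank-nullity identity g(λ) = n − rank(A − λI):
  rank(A − (6)·I) = 2, so dim ker(A − (6)·I) = n − 2 = 2

Summary:
  λ = 6: algebraic multiplicity = 4, geometric multiplicity = 2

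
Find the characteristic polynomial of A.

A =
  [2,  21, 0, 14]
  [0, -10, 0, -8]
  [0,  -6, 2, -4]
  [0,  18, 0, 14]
x^4 - 8*x^3 + 24*x^2 - 32*x + 16

Expanding det(x·I − A) (e.g. by cofactor expansion or by noting that A is similar to its Jordan form J, which has the same characteristic polynomial as A) gives
  χ_A(x) = x^4 - 8*x^3 + 24*x^2 - 32*x + 16
which factors as (x - 2)^4. The eigenvalues (with algebraic multiplicities) are λ = 2 with multiplicity 4.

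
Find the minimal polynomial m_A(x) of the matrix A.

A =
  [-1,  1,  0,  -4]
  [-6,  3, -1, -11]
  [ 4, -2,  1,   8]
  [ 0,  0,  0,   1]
x^3 - 3*x^2 + 3*x - 1

The characteristic polynomial is χ_A(x) = (x - 1)^4, so the eigenvalues are known. The minimal polynomial is
  m_A(x) = Π_λ (x − λ)^{k_λ}
where k_λ is the size of the *largest* Jordan block for λ (equivalently, the smallest k with (A − λI)^k v = 0 for every generalised eigenvector v of λ).

  λ = 1: largest Jordan block has size 3, contributing (x − 1)^3

So m_A(x) = (x - 1)^3 = x^3 - 3*x^2 + 3*x - 1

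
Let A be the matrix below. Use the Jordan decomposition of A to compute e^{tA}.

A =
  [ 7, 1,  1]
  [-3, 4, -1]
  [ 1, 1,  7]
e^{tA} =
  [-t^2*exp(6*t)/2 + t*exp(6*t) + exp(6*t), t*exp(6*t), t^2*exp(6*t)/2 + t*exp(6*t)]
  [t^2*exp(6*t) - 3*t*exp(6*t), -2*t*exp(6*t) + exp(6*t), -t^2*exp(6*t) - t*exp(6*t)]
  [-t^2*exp(6*t)/2 + t*exp(6*t), t*exp(6*t), t^2*exp(6*t)/2 + t*exp(6*t) + exp(6*t)]

Strategy: write A = P · J · P⁻¹ where J is a Jordan canonical form, so e^{tA} = P · e^{tJ} · P⁻¹, and e^{tJ} can be computed block-by-block.

A has Jordan form
J =
  [6, 1, 0]
  [0, 6, 1]
  [0, 0, 6]
(up to reordering of blocks).

Per-block formulas:
  For a 3×3 Jordan block J_3(6): exp(t · J_3(6)) = e^(6t)·(I + t·N + (t^2/2)·N^2), where N is the 3×3 nilpotent shift.

After assembling e^{tJ} and conjugating by P, we get:

e^{tA} =
  [-t^2*exp(6*t)/2 + t*exp(6*t) + exp(6*t), t*exp(6*t), t^2*exp(6*t)/2 + t*exp(6*t)]
  [t^2*exp(6*t) - 3*t*exp(6*t), -2*t*exp(6*t) + exp(6*t), -t^2*exp(6*t) - t*exp(6*t)]
  [-t^2*exp(6*t)/2 + t*exp(6*t), t*exp(6*t), t^2*exp(6*t)/2 + t*exp(6*t) + exp(6*t)]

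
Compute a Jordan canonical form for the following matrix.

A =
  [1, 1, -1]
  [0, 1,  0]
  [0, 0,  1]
J_2(1) ⊕ J_1(1)

The characteristic polynomial is
  det(x·I − A) = x^3 - 3*x^2 + 3*x - 1 = (x - 1)^3

Eigenvalues and multiplicities (the geometric multiplicity of λ is n − rank(A − λI), which equals the number of Jordan blocks for λ):
  λ = 1: algebraic multiplicity = 3, geometric multiplicity = 2

Determining the block sizes for each eigenvalue:
  λ = 1: 2 blocks summing to 3 forces exactly one block of size 2 and the rest size 1 → block sizes [2, 1]

Assembling the blocks gives a Jordan form
J =
  [1, 1, 0]
  [0, 1, 0]
  [0, 0, 1]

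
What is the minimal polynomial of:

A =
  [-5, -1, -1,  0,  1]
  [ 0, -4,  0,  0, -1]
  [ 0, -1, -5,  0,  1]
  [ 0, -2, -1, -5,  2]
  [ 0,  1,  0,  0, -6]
x^3 + 15*x^2 + 75*x + 125

The characteristic polynomial is χ_A(x) = (x + 5)^5, so the eigenvalues are known. The minimal polynomial is
  m_A(x) = Π_λ (x − λ)^{k_λ}
where k_λ is the size of the *largest* Jordan block for λ (equivalently, the smallest k with (A − λI)^k v = 0 for every generalised eigenvector v of λ).

  λ = -5: largest Jordan block has size 3, contributing (x + 5)^3

So m_A(x) = (x + 5)^3 = x^3 + 15*x^2 + 75*x + 125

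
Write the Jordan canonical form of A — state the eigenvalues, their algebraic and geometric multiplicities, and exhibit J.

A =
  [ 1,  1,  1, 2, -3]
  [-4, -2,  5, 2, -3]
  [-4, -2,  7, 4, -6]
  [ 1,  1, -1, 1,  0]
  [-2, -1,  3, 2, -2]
J_2(1) ⊕ J_2(1) ⊕ J_1(1)

The characteristic polynomial is
  det(x·I − A) = x^5 - 5*x^4 + 10*x^3 - 10*x^2 + 5*x - 1 = (x - 1)^5

Eigenvalues and multiplicities (the geometric multiplicity of λ is n − rank(A − λI), which equals the number of Jordan blocks for λ):
  λ = 1: algebraic multiplicity = 5, geometric multiplicity = 3

Determining the block sizes for each eigenvalue:
  λ = 1: with am = 5 and gm = 3, the partition is not yet determined (e.g. several partitions of 5 into 3 parts exist). Let N = A − (1)·I. Computing rank(N^1) = 2, rank(N^2) = 0; the number of blocks of size ≥ j is rank(N^{j−1}) − rank(N^j), giving [3, 2]. So we have 2 block(s) of size 2, 1 block(s) of size 1 → block sizes [2, 2, 1]

Assembling the blocks gives a Jordan form
J =
  [1, 1, 0, 0, 0]
  [0, 1, 0, 0, 0]
  [0, 0, 1, 1, 0]
  [0, 0, 0, 1, 0]
  [0, 0, 0, 0, 1]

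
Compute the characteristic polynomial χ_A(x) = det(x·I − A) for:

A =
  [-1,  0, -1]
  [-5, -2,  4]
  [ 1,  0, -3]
x^3 + 6*x^2 + 12*x + 8

Expanding det(x·I − A) (e.g. by cofactor expansion or by noting that A is similar to its Jordan form J, which has the same characteristic polynomial as A) gives
  χ_A(x) = x^3 + 6*x^2 + 12*x + 8
which factors as (x + 2)^3. The eigenvalues (with algebraic multiplicities) are λ = -2 with multiplicity 3.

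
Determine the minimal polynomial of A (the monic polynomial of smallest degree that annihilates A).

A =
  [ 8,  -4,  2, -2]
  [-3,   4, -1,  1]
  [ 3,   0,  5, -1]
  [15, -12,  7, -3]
x^3 - 10*x^2 + 32*x - 32

The characteristic polynomial is χ_A(x) = (x - 4)^3*(x - 2), so the eigenvalues are known. The minimal polynomial is
  m_A(x) = Π_λ (x − λ)^{k_λ}
where k_λ is the size of the *largest* Jordan block for λ (equivalently, the smallest k with (A − λI)^k v = 0 for every generalised eigenvector v of λ).

  λ = 2: largest Jordan block has size 1, contributing (x − 2)
  λ = 4: largest Jordan block has size 2, contributing (x − 4)^2

So m_A(x) = (x - 4)^2*(x - 2) = x^3 - 10*x^2 + 32*x - 32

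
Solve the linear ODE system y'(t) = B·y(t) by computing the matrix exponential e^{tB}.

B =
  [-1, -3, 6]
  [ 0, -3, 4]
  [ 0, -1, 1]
e^{tB} =
  [exp(-t), -3*t*exp(-t), 6*t*exp(-t)]
  [0, -2*t*exp(-t) + exp(-t), 4*t*exp(-t)]
  [0, -t*exp(-t), 2*t*exp(-t) + exp(-t)]

Strategy: write B = P · J · P⁻¹ where J is a Jordan canonical form, so e^{tB} = P · e^{tJ} · P⁻¹, and e^{tJ} can be computed block-by-block.

B has Jordan form
J =
  [-1,  1,  0]
  [ 0, -1,  0]
  [ 0,  0, -1]
(up to reordering of blocks).

Per-block formulas:
  For a 2×2 Jordan block J_2(-1): exp(t · J_2(-1)) = e^(-1t)·(I + t·N), where N is the 2×2 nilpotent shift.
  For a 1×1 block at λ = -1: exp(t · [-1]) = [e^(-1t)].

After assembling e^{tJ} and conjugating by P, we get:

e^{tB} =
  [exp(-t), -3*t*exp(-t), 6*t*exp(-t)]
  [0, -2*t*exp(-t) + exp(-t), 4*t*exp(-t)]
  [0, -t*exp(-t), 2*t*exp(-t) + exp(-t)]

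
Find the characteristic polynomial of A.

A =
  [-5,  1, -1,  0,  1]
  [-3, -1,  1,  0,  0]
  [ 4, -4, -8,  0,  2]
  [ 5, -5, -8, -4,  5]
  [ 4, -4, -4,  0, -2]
x^5 + 20*x^4 + 160*x^3 + 640*x^2 + 1280*x + 1024

Expanding det(x·I − A) (e.g. by cofactor expansion or by noting that A is similar to its Jordan form J, which has the same characteristic polynomial as A) gives
  χ_A(x) = x^5 + 20*x^4 + 160*x^3 + 640*x^2 + 1280*x + 1024
which factors as (x + 4)^5. The eigenvalues (with algebraic multiplicities) are λ = -4 with multiplicity 5.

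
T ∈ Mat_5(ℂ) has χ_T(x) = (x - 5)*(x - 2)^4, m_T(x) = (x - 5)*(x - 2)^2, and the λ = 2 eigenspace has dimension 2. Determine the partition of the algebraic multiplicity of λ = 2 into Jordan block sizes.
Block sizes for λ = 2: [2, 2]

Step 1 — from the characteristic polynomial, algebraic multiplicity of λ = 2 is 4. From dim ker(T − (2)·I) = 2, there are exactly 2 Jordan blocks for λ = 2.
Step 2 — from the minimal polynomial, the factor (x − 2)^2 tells us the largest block for λ = 2 has size 2.
Step 3 — with total size 4, 2 blocks, and largest block 2, the block sizes (in nonincreasing order) are [2, 2].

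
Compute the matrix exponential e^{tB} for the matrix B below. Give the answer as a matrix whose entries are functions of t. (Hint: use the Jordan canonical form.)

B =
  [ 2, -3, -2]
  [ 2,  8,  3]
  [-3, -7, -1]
e^{tB} =
  [t^2*exp(3*t)/2 - t*exp(3*t) + exp(3*t), t^2*exp(3*t) - 3*t*exp(3*t), t^2*exp(3*t)/2 - 2*t*exp(3*t)]
  [-t^2*exp(3*t)/2 + 2*t*exp(3*t), -t^2*exp(3*t) + 5*t*exp(3*t) + exp(3*t), -t^2*exp(3*t)/2 + 3*t*exp(3*t)]
  [t^2*exp(3*t)/2 - 3*t*exp(3*t), t^2*exp(3*t) - 7*t*exp(3*t), t^2*exp(3*t)/2 - 4*t*exp(3*t) + exp(3*t)]

Strategy: write B = P · J · P⁻¹ where J is a Jordan canonical form, so e^{tB} = P · e^{tJ} · P⁻¹, and e^{tJ} can be computed block-by-block.

B has Jordan form
J =
  [3, 1, 0]
  [0, 3, 1]
  [0, 0, 3]
(up to reordering of blocks).

Per-block formulas:
  For a 3×3 Jordan block J_3(3): exp(t · J_3(3)) = e^(3t)·(I + t·N + (t^2/2)·N^2), where N is the 3×3 nilpotent shift.

After assembling e^{tJ} and conjugating by P, we get:

e^{tB} =
  [t^2*exp(3*t)/2 - t*exp(3*t) + exp(3*t), t^2*exp(3*t) - 3*t*exp(3*t), t^2*exp(3*t)/2 - 2*t*exp(3*t)]
  [-t^2*exp(3*t)/2 + 2*t*exp(3*t), -t^2*exp(3*t) + 5*t*exp(3*t) + exp(3*t), -t^2*exp(3*t)/2 + 3*t*exp(3*t)]
  [t^2*exp(3*t)/2 - 3*t*exp(3*t), t^2*exp(3*t) - 7*t*exp(3*t), t^2*exp(3*t)/2 - 4*t*exp(3*t) + exp(3*t)]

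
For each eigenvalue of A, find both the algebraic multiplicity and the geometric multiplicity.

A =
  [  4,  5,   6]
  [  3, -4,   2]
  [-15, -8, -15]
λ = -5: alg = 3, geom = 1

Step 1 — factor the characteristic polynomial to read off the algebraic multiplicities:
  χ_A(x) = (x + 5)^3

Step 2 — compute geometric multiplicities via the rank-nullity identity g(λ) = n − rank(A − λI):
  rank(A − (-5)·I) = 2, so dim ker(A − (-5)·I) = n − 2 = 1

Summary:
  λ = -5: algebraic multiplicity = 3, geometric multiplicity = 1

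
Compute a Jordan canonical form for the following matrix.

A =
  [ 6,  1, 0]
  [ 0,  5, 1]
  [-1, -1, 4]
J_3(5)

The characteristic polynomial is
  det(x·I − A) = x^3 - 15*x^2 + 75*x - 125 = (x - 5)^3

Eigenvalues and multiplicities (the geometric multiplicity of λ is n − rank(A − λI), which equals the number of Jordan blocks for λ):
  λ = 5: algebraic multiplicity = 3, geometric multiplicity = 1

Determining the block sizes for each eigenvalue:
  λ = 5: one block (gm = 1), so the single block has size am = 3 → block sizes [3]

Assembling the blocks gives a Jordan form
J =
  [5, 1, 0]
  [0, 5, 1]
  [0, 0, 5]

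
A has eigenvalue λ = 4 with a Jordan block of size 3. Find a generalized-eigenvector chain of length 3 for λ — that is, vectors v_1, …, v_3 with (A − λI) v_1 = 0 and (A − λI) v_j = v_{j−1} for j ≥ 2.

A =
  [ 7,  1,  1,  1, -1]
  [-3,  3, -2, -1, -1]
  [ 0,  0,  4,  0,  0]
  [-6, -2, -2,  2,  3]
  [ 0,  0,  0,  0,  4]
A Jordan chain for λ = 4 of length 3:
v_1 = (-1, 1, 0, 2, 0)ᵀ
v_2 = (1, -2, 0, -2, 0)ᵀ
v_3 = (0, 0, 1, 0, 0)ᵀ

Let N = A − (4)·I. We want v_3 with N^3 v_3 = 0 but N^2 v_3 ≠ 0; then v_{j-1} := N · v_j for j = 3, …, 2.

Pick v_3 = (0, 0, 1, 0, 0)ᵀ.
Then v_2 = N · v_3 = (1, -2, 0, -2, 0)ᵀ.
Then v_1 = N · v_2 = (-1, 1, 0, 2, 0)ᵀ.

Sanity check: (A − (4)·I) v_1 = (0, 0, 0, 0, 0)ᵀ = 0. ✓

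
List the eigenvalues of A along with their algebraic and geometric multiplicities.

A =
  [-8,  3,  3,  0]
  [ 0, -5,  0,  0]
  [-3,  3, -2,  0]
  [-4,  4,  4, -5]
λ = -5: alg = 4, geom = 3

Step 1 — factor the characteristic polynomial to read off the algebraic multiplicities:
  χ_A(x) = (x + 5)^4

Step 2 — compute geometric multiplicities via the rank-nullity identity g(λ) = n − rank(A − λI):
  rank(A − (-5)·I) = 1, so dim ker(A − (-5)·I) = n − 1 = 3

Summary:
  λ = -5: algebraic multiplicity = 4, geometric multiplicity = 3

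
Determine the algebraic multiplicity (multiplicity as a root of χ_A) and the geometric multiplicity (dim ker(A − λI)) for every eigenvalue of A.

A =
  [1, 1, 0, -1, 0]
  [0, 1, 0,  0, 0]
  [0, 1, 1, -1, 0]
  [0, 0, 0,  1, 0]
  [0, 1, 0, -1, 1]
λ = 1: alg = 5, geom = 4

Step 1 — factor the characteristic polynomial to read off the algebraic multiplicities:
  χ_A(x) = (x - 1)^5

Step 2 — compute geometric multiplicities via the rank-nullity identity g(λ) = n − rank(A − λI):
  rank(A − (1)·I) = 1, so dim ker(A − (1)·I) = n − 1 = 4

Summary:
  λ = 1: algebraic multiplicity = 5, geometric multiplicity = 4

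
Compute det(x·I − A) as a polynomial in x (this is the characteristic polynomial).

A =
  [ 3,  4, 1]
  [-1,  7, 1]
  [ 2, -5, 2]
x^3 - 12*x^2 + 48*x - 64

Expanding det(x·I − A) (e.g. by cofactor expansion or by noting that A is similar to its Jordan form J, which has the same characteristic polynomial as A) gives
  χ_A(x) = x^3 - 12*x^2 + 48*x - 64
which factors as (x - 4)^3. The eigenvalues (with algebraic multiplicities) are λ = 4 with multiplicity 3.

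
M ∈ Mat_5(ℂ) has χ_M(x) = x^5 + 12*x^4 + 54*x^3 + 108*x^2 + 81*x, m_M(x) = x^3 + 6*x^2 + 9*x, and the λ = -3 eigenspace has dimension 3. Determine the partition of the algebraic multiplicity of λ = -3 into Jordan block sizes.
Block sizes for λ = -3: [2, 1, 1]

Step 1 — from the characteristic polynomial, algebraic multiplicity of λ = -3 is 4. From dim ker(M − (-3)·I) = 3, there are exactly 3 Jordan blocks for λ = -3.
Step 2 — from the minimal polynomial, the factor (x + 3)^2 tells us the largest block for λ = -3 has size 2.
Step 3 — with total size 4, 3 blocks, and largest block 2, the block sizes (in nonincreasing order) are [2, 1, 1].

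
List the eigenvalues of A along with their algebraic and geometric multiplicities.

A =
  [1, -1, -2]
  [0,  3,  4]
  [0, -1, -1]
λ = 1: alg = 3, geom = 2

Step 1 — factor the characteristic polynomial to read off the algebraic multiplicities:
  χ_A(x) = (x - 1)^3

Step 2 — compute geometric multiplicities via the rank-nullity identity g(λ) = n − rank(A − λI):
  rank(A − (1)·I) = 1, so dim ker(A − (1)·I) = n − 1 = 2

Summary:
  λ = 1: algebraic multiplicity = 3, geometric multiplicity = 2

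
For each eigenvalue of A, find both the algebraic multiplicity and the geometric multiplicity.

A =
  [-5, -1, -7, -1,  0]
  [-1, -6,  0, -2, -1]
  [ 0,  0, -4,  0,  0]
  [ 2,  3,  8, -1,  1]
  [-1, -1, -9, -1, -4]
λ = -4: alg = 5, geom = 2

Step 1 — factor the characteristic polynomial to read off the algebraic multiplicities:
  χ_A(x) = (x + 4)^5

Step 2 — compute geometric multiplicities via the rank-nullity identity g(λ) = n − rank(A − λI):
  rank(A − (-4)·I) = 3, so dim ker(A − (-4)·I) = n − 3 = 2

Summary:
  λ = -4: algebraic multiplicity = 5, geometric multiplicity = 2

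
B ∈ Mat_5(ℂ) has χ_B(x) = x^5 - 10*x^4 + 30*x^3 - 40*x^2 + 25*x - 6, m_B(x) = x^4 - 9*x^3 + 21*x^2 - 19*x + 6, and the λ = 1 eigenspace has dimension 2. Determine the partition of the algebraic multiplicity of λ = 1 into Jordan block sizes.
Block sizes for λ = 1: [3, 1]

Step 1 — from the characteristic polynomial, algebraic multiplicity of λ = 1 is 4. From dim ker(B − (1)·I) = 2, there are exactly 2 Jordan blocks for λ = 1.
Step 2 — from the minimal polynomial, the factor (x − 1)^3 tells us the largest block for λ = 1 has size 3.
Step 3 — with total size 4, 2 blocks, and largest block 3, the block sizes (in nonincreasing order) are [3, 1].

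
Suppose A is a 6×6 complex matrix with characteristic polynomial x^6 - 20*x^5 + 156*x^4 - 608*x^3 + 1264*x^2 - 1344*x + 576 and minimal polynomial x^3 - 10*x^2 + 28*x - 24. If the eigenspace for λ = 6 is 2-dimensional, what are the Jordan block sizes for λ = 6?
Block sizes for λ = 6: [1, 1]

Step 1 — from the characteristic polynomial, algebraic multiplicity of λ = 6 is 2. From dim ker(A − (6)·I) = 2, there are exactly 2 Jordan blocks for λ = 6.
Step 2 — from the minimal polynomial, the factor (x − 6) tells us the largest block for λ = 6 has size 1.
Step 3 — with total size 2, 2 blocks, and largest block 1, the block sizes (in nonincreasing order) are [1, 1].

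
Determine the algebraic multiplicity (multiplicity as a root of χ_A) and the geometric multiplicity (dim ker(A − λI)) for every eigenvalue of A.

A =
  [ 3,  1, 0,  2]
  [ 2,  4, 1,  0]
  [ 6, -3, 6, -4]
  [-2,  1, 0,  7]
λ = 5: alg = 4, geom = 2

Step 1 — factor the characteristic polynomial to read off the algebraic multiplicities:
  χ_A(x) = (x - 5)^4

Step 2 — compute geometric multiplicities via the rank-nullity identity g(λ) = n − rank(A − λI):
  rank(A − (5)·I) = 2, so dim ker(A − (5)·I) = n − 2 = 2

Summary:
  λ = 5: algebraic multiplicity = 4, geometric multiplicity = 2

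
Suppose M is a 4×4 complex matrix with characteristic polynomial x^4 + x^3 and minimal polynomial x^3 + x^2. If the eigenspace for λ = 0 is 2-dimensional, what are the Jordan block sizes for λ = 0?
Block sizes for λ = 0: [2, 1]

Step 1 — from the characteristic polynomial, algebraic multiplicity of λ = 0 is 3. From dim ker(M − (0)·I) = 2, there are exactly 2 Jordan blocks for λ = 0.
Step 2 — from the minimal polynomial, the factor (x − 0)^2 tells us the largest block for λ = 0 has size 2.
Step 3 — with total size 3, 2 blocks, and largest block 2, the block sizes (in nonincreasing order) are [2, 1].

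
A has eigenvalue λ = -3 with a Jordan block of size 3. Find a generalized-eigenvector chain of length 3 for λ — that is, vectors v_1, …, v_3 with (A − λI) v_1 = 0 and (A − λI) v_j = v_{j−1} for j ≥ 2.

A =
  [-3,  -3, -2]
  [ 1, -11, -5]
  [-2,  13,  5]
A Jordan chain for λ = -3 of length 3:
v_1 = (1, 2, -3)ᵀ
v_2 = (0, 1, -2)ᵀ
v_3 = (1, 0, 0)ᵀ

Let N = A − (-3)·I. We want v_3 with N^3 v_3 = 0 but N^2 v_3 ≠ 0; then v_{j-1} := N · v_j for j = 3, …, 2.

Pick v_3 = (1, 0, 0)ᵀ.
Then v_2 = N · v_3 = (0, 1, -2)ᵀ.
Then v_1 = N · v_2 = (1, 2, -3)ᵀ.

Sanity check: (A − (-3)·I) v_1 = (0, 0, 0)ᵀ = 0. ✓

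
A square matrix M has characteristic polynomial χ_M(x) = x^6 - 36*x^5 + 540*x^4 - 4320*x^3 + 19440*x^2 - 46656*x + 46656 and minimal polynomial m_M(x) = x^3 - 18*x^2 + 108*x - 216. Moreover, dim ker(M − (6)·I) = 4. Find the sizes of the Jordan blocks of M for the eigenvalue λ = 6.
Block sizes for λ = 6: [3, 1, 1, 1]

Step 1 — from the characteristic polynomial, algebraic multiplicity of λ = 6 is 6. From dim ker(M − (6)·I) = 4, there are exactly 4 Jordan blocks for λ = 6.
Step 2 — from the minimal polynomial, the factor (x − 6)^3 tells us the largest block for λ = 6 has size 3.
Step 3 — with total size 6, 4 blocks, and largest block 3, the block sizes (in nonincreasing order) are [3, 1, 1, 1].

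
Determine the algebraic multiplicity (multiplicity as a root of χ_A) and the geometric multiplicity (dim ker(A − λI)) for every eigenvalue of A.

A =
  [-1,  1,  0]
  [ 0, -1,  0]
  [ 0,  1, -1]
λ = -1: alg = 3, geom = 2

Step 1 — factor the characteristic polynomial to read off the algebraic multiplicities:
  χ_A(x) = (x + 1)^3

Step 2 — compute geometric multiplicities via the rank-nullity identity g(λ) = n − rank(A − λI):
  rank(A − (-1)·I) = 1, so dim ker(A − (-1)·I) = n − 1 = 2

Summary:
  λ = -1: algebraic multiplicity = 3, geometric multiplicity = 2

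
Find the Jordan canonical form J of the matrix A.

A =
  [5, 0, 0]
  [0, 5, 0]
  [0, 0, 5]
J_1(5) ⊕ J_1(5) ⊕ J_1(5)

The characteristic polynomial is
  det(x·I − A) = x^3 - 15*x^2 + 75*x - 125 = (x - 5)^3

Eigenvalues and multiplicities (the geometric multiplicity of λ is n − rank(A − λI), which equals the number of Jordan blocks for λ):
  λ = 5: algebraic multiplicity = 3, geometric multiplicity = 3

Determining the block sizes for each eigenvalue:
  λ = 5: gm = am = 3, so every block has size 1 → block sizes [1, 1, 1]

Assembling the blocks gives a Jordan form
J =
  [5, 0, 0]
  [0, 5, 0]
  [0, 0, 5]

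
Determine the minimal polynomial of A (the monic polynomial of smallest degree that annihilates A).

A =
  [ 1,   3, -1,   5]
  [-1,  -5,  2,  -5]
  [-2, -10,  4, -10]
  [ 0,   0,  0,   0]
x^3

The characteristic polynomial is χ_A(x) = x^4, so the eigenvalues are known. The minimal polynomial is
  m_A(x) = Π_λ (x − λ)^{k_λ}
where k_λ is the size of the *largest* Jordan block for λ (equivalently, the smallest k with (A − λI)^k v = 0 for every generalised eigenvector v of λ).

  λ = 0: largest Jordan block has size 3, contributing (x − 0)^3

So m_A(x) = x^3 = x^3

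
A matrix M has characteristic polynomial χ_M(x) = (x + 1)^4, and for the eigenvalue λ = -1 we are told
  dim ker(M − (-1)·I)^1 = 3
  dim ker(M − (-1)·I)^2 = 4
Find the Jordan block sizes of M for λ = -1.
Block sizes for λ = -1: [2, 1, 1]

From the dimensions of kernels of powers, the number of Jordan blocks of size at least j is d_j − d_{j−1} where d_j = dim ker(N^j) (with d_0 = 0). Computing the differences gives [3, 1].
The number of blocks of size exactly k is (#blocks of size ≥ k) − (#blocks of size ≥ k + 1), so the partition is: 2 block(s) of size 1, 1 block(s) of size 2.
In nonincreasing order the block sizes are [2, 1, 1].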